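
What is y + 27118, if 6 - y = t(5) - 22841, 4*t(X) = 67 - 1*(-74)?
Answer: 199719/4 ≈ 49930.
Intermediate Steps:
t(X) = 141/4 (t(X) = (67 - 1*(-74))/4 = (67 + 74)/4 = (1/4)*141 = 141/4)
y = 91247/4 (y = 6 - (141/4 - 22841) = 6 - 1*(-91223/4) = 6 + 91223/4 = 91247/4 ≈ 22812.)
y + 27118 = 91247/4 + 27118 = 199719/4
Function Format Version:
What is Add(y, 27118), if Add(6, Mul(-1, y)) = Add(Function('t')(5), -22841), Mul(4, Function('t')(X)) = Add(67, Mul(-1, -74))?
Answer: Rational(199719, 4) ≈ 49930.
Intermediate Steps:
Function('t')(X) = Rational(141, 4) (Function('t')(X) = Mul(Rational(1, 4), Add(67, Mul(-1, -74))) = Mul(Rational(1, 4), Add(67, 74)) = Mul(Rational(1, 4), 141) = Rational(141, 4))
y = Rational(91247, 4) (y = Add(6, Mul(-1, Add(Rational(141, 4), -22841))) = Add(6, Mul(-1, Rational(-91223, 4))) = Add(6, Rational(91223, 4)) = Rational(91247, 4) ≈ 22812.)
Add(y, 27118) = Add(Rational(91247, 4), 27118) = Rational(199719, 4)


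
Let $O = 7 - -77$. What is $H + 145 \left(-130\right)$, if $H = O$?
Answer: $-18766$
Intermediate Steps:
$O = 84$ ($O = 7 + 77 = 84$)
$H = 84$
$H + 145 \left(-130\right) = 84 + 145 \left(-130\right) = 84 - 18850 = -18766$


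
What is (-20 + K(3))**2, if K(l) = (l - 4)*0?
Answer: 400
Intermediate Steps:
K(l) = 0 (K(l) = (-4 + l)*0 = 0)
(-20 + K(3))**2 = (-20 + 0)**2 = (-20)**2 = 400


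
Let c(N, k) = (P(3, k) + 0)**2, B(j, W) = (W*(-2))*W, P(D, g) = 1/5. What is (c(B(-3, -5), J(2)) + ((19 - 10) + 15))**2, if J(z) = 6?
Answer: 361201/625 ≈ 577.92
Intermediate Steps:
P(D, g) = 1/5
B(j, W) = -2*W**2 (B(j, W) = (-2*W)*W = -2*W**2)
c(N, k) = 1/25 (c(N, k) = (1/5 + 0)**2 = (1/5)**2 = 1/25)
(c(B(-3, -5), J(2)) + ((19 - 10) + 15))**2 = (1/25 + ((19 - 10) + 15))**2 = (1/25 + (9 + 15))**2 = (1/25 + 24)**2 = (601/25)**2 = 361201/625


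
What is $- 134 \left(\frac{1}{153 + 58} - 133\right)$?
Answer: $\frac{3760308}{211} \approx 17821.0$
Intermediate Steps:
$- 134 \left(\frac{1}{153 + 58} - 133\right) = - 134 \left(\frac{1}{211} - 133\right) = \left(-134\right) \left(- \frac{28062}{211}\right) = \frac{3760308}{211}$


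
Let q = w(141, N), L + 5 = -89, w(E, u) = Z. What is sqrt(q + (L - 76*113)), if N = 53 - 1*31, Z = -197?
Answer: I*sqrt(8879) ≈ 94.228*I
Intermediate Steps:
N = 22 (N = 53 - 31 = 22)
w(E, u) = -197
L = -94 (L = -5 - 89 = -94)
q = -197
sqrt(q + (L - 76*113)) = sqrt(-197 + (-94 - 76*113)) = sqrt(-197 + (-94 - 8588)) = sqrt(-197 - 8682) = sqrt(-8879) = I*sqrt(8879)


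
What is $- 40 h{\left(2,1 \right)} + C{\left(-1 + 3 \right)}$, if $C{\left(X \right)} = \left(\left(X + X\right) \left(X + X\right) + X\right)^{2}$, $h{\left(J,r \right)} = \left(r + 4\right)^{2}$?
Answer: $-676$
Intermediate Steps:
$h{\left(J,r \right)} = \left(4 + r\right)^{2}$
$C{\left(X \right)} = \left(X + 4 X^{2}\right)^{2}$ ($C{\left(X \right)} = \left(2 X 2 X + X\right)^{2} = \left(4 X^{2} + X\right)^{2} = \left(X + 4 X^{2}\right)^{2}$)
$- 40 h{\left(2,1 \right)} + C{\left(-1 + 3 \right)} = - 40 \left(4 + 1\right)^{2} + \left(-1 + 3\right)^{2} \left(1 + 4 \left(-1 + 3\right)\right)^{2} = - 40 \cdot 5^{2} + 2^{2} \left(1 + 4 \cdot 2\right)^{2} = \left(-40\right) 25 + 4 \left(1 + 8\right)^{2} = -1000 + 4 \cdot 9^{2} = -1000 + 4 \cdot 81 = -1000 + 324 = -676$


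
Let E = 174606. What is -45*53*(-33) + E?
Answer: 253311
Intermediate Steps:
-45*53*(-33) + E = -45*53*(-33) + 174606 = -2385*(-33) + 174606 = 78705 + 174606 = 253311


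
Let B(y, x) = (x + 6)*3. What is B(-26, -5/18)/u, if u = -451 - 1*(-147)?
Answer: -103/1824 ≈ -0.056469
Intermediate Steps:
B(y, x) = 18 + 3*x (B(y, x) = (6 + x)*3 = 18 + 3*x)
u = -304 (u = -451 + 147 = -304)
B(-26, -5/18)/u = (18 + 3*(-5/18))/(-304) = (18 + 3*(-5*1/18))*(-1/304) = (18 + 3*(-5/18))*(-1/304) = (18 - ⅚)*(-1/304) = (103/6)*(-1/304) = -103/1824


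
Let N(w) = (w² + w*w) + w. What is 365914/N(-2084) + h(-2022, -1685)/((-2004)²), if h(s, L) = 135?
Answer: 40852467289/968755427568 ≈ 0.042170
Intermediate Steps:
N(w) = w + 2*w² (N(w) = (w² + w²) + w = 2*w² + w = w + 2*w²)
365914/N(-2084) + h(-2022, -1685)/((-2004)²) = 365914/((-2084*(1 + 2*(-2084)))) + 135/((-2004)²) = 365914/((-2084*(1 - 4168))) + 135/4016016 = 365914/((-2084*(-4167))) + 135*(1/4016016) = 365914/8684028 + 15/446224 = 365914*(1/8684028) + 15/446224 = 182957/4342014 + 15/446224 = 40852467289/968755427568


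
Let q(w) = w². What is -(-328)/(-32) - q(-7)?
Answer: -237/4 ≈ -59.250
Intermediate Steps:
-(-328)/(-32) - q(-7) = -(-328)/(-32) - 1*(-7)² = -(-328)*(-1)/32 - 1*49 = -8*41/32 - 49 = -41/4 - 49 = -237/4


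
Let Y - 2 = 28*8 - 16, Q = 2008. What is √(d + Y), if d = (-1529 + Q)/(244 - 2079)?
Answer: √706238285/1835 ≈ 14.482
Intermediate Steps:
d = -479/1835 (d = (-1529 + 2008)/(244 - 2079) = 479/(-1835) = 479*(-1/1835) = -479/1835 ≈ -0.26104)
Y = 210 (Y = 2 + (28*8 - 16) = 2 + (224 - 16) = 2 + 208 = 210)
√(d + Y) = √(-479/1835 + 210) = √(384871/1835) = √706238285/1835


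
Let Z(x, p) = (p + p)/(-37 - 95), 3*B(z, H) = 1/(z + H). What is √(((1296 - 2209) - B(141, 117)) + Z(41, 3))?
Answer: 2*I*√459618830/1419 ≈ 30.217*I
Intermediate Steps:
B(z, H) = 1/(3*(H + z)) (B(z, H) = 1/(3*(z + H)) = 1/(3*(H + z)))
Z(x, p) = -p/66 (Z(x, p) = (2*p)/(-132) = (2*p)*(-1/132) = -p/66)
√(((1296 - 2209) - B(141, 117)) + Z(41, 3)) = √(((1296 - 2209) - 1/(3*(117 + 141))) - 1/66*3) = √((-913 - 1/(3*258)) - 1/22) = √((-913 - 1*1/774) - 1/22) = √((-913 - 1/774) - 1/22) = √(-706663/774 - 1/22) = √(-3886840/4257) = 2*I*√459618830/1419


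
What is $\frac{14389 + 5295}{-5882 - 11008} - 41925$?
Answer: $- \frac{354066467}{8445} \approx -41926.0$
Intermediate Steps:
$\frac{14389 + 5295}{-5882 - 11008} - 41925 = \frac{19684}{-16890} - 41925 = 19684 \left(- \frac{1}{16890}\right) - 41925 = - \frac{9842}{8445} - 41925 = - \frac{354066467}{8445}$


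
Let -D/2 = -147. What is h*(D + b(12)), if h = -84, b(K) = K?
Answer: -25704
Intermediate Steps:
D = 294 (D = -2*(-147) = 294)
h*(D + b(12)) = -84*(294 + 12) = -84*306 = -25704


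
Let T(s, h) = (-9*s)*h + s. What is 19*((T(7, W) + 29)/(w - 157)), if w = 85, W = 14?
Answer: 893/4 ≈ 223.25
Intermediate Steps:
T(s, h) = s - 9*h*s (T(s, h) = -9*h*s + s = s - 9*h*s)
19*((T(7, W) + 29)/(w - 157)) = 19*((7*(1 - 9*14) + 29)/(85 - 157)) = 19*((7*(1 - 126) + 29)/(-72)) = 19*((7*(-125) + 29)*(-1/72)) = 19*((-875 + 29)*(-1/72)) = 19*(-846*(-1/72)) = 19*(47/4) = 893/4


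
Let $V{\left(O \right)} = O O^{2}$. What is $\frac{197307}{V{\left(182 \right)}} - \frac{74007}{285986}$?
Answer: $- \frac{194864596137}{862043024024} \approx -0.22605$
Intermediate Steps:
$V{\left(O \right)} = O^{3}$
$\frac{197307}{V{\left(182 \right)}} - \frac{74007}{285986} = \frac{197307}{182^{3}} - \frac{74007}{285986} = \frac{197307}{6028568} - \frac{74007}{285986} = - \frac{194864596137}{862043024024}$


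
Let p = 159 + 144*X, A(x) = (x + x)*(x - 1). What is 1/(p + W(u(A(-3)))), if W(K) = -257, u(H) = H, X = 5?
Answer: 1/622 ≈ 0.0016077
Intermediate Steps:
A(x) = 2*x*(-1 + x) (A(x) = (2*x)*(-1 + x) = 2*x*(-1 + x))
p = 879 (p = 159 + 144*5 = 159 + 720 = 879)
1/(p + W(u(A(-3)))) = 1/(879 - 257) = 1/622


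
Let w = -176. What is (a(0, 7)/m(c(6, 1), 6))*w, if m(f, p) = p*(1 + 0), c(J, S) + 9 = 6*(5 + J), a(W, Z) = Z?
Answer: -616/3 ≈ -205.33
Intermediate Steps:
c(J, S) = 21 + 6*J (c(J, S) = -9 + 6*(5 + J) = -9 + (30 + 6*J) = 21 + 6*J)
m(f, p) = p (m(f, p) = p*1 = p)
(a(0, 7)/m(c(6, 1), 6))*w = (7/6)*(-176) = -616/3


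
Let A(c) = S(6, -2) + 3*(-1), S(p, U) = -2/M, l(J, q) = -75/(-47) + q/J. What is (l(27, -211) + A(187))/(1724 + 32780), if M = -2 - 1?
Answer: -10853/43785576 ≈ -0.00024787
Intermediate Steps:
l(J, q) = 75/47 + q/J (l(J, q) = -75*(-1/47) + q/J = 75/47 + q/J)
M = -3
S(p, U) = ⅔ (S(p, U) = -2/(-3) = -2*(-⅓) = ⅔)
A(c) = -7/3 (A(c) = ⅔ + 3*(-1) = ⅔ - 3 = -7/3)
(l(27, -211) + A(187))/(1724 + 32780) = ((75/47 - 211/27) - 7/3)/(1724 + 32780) = ((75/47 - 211*1/27) - 7/3)/34504 = ((75/47 - 211/27) - 7/3)*(1/34504) = (-7892/1269 - 7/3)*(1/34504) = -10853/1269*1/34504 = -10853/43785576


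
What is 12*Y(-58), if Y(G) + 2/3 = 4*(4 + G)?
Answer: -2600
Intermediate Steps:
Y(G) = 46/3 + 4*G (Y(G) = -2/3 + 4*(4 + G) = -2/3 + (16 + 4*G) = 46/3 + 4*G)
12*Y(-58) = 12*(46/3 + 4*(-58)) = 12*(46/3 - 232) = 12*(-650/3) = -2600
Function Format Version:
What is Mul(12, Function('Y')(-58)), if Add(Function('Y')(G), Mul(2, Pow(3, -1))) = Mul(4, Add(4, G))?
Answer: -2600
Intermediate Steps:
Function('Y')(G) = Add(Rational(46, 3), Mul(4, G)) (Function('Y')(G) = Add(Rational(-2, 3), Mul(4, Add(4, G))) = Add(Rational(-2, 3), Add(16, Mul(4, G))) = Add(Rational(46, 3), Mul(4, G)))
Mul(12, Function('Y')(-58)) = Mul(12, Add(Rational(46, 3), Mul(4, -58))) = Mul(12, Add(Rational(46, 3), -232)) = Mul(12, Rational(-650, 3)) = -2600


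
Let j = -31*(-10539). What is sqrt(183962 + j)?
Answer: sqrt(510671) ≈ 714.61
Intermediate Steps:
j = 326709
sqrt(183962 + j) = sqrt(183962 + 326709) = sqrt(510671)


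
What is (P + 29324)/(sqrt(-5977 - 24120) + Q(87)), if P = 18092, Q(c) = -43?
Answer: -1019444/15973 - 23708*I*sqrt(30097)/15973 ≈ -63.823 - 257.5*I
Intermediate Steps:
(P + 29324)/(sqrt(-5977 - 24120) + Q(87)) = (18092 + 29324)/(sqrt(-5977 - 24120) - 43) = 47416/(sqrt(-30097) - 43) = 47416/(I*sqrt(30097) - 43) = 47416/(-43 + I*sqrt(30097))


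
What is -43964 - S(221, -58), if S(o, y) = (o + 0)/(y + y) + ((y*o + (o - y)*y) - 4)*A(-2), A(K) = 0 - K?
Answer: 1629325/116 ≈ 14046.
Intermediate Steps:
A(K) = -K
S(o, y) = -8 + o/(2*y) + 2*o*y + 2*y*(o - y) (S(o, y) = (o + 0)/(y + y) + ((y*o + (o - y)*y) - 4)*(-1*(-2)) = o/((2*y)) + ((o*y + y*(o - y)) - 4)*2 = o*(1/(2*y)) + (-4 + o*y + y*(o - y))*2 = o/(2*y) + (-8 + 2*o*y + 2*y*(o - y)) = -8 + o/(2*y) + 2*o*y + 2*y*(o - y))
-43964 - S(221, -58) = -43964 - (-8 - 2*(-58)² + (½)*221/(-58) + 4*221*(-58)) = -43964 - (-8 - 2*3364 + (½)*221*(-1/58) - 51272) = -43964 - (-8 - 6728 - 221/116 - 51272) = -43964 - 1*(-6729149/116) = -43964 + 6729149/116 = 1629325/116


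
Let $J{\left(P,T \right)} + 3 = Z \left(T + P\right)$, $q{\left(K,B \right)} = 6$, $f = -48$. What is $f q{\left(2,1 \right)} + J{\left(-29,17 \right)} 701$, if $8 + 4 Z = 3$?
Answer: $8124$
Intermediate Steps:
$Z = - \frac{5}{4}$ ($Z = -2 + \frac{1}{4} \cdot 3 = -2 + \frac{3}{4} = - \frac{5}{4} \approx -1.25$)
$J{\left(P,T \right)} = -3 - \frac{5 P}{4} - \frac{5 T}{4}$ ($J{\left(P,T \right)} = -3 - \frac{5 \left(T + P\right)}{4} = -3 - \frac{5 \left(P + T\right)}{4} = -3 - \left(\frac{5 P}{4} + \frac{5 T}{4}\right) = -3 - \frac{5 P}{4} - \frac{5 T}{4}$)
$f q{\left(2,1 \right)} + J{\left(-29,17 \right)} 701 = \left(-48\right) 6 + \left(-3 - - \frac{145}{4} - \frac{85}{4}\right) 701 = -288 + \left(-3 + \frac{145}{4} - \frac{85}{4}\right) 701 = -288 + 12 \cdot 701 = -288 + 8412 = 8124$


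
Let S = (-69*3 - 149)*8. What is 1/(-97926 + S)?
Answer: -1/100774 ≈ -9.9232e-6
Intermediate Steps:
S = -2848 (S = (-207 - 149)*8 = -356*8 = -2848)
1/(-97926 + S) = 1/(-97926 - 2848) = 1/(-100774) = -1/100774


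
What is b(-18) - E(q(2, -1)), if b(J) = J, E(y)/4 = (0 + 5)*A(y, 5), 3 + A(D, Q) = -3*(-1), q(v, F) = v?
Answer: -18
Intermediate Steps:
A(D, Q) = 0 (A(D, Q) = -3 - 3*(-1) = -3 + 3 = 0)
E(y) = 0 (E(y) = 4*((0 + 5)*0) = 4*(5*0) = 4*0 = 0)
b(-18) - E(q(2, -1)) = -18 - 1*0 = -18 + 0 = -18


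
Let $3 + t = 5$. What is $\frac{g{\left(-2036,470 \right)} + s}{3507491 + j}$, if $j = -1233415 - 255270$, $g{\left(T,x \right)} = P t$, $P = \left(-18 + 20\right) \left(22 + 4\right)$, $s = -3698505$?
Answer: $- \frac{3698401}{2018806} \approx -1.832$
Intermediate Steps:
$t = 2$ ($t = -3 + 5 = 2$)
$P = 52$ ($P = 2 \cdot 26 = 52$)
$g{\left(T,x \right)} = 104$ ($g{\left(T,x \right)} = 52 \cdot 2 = 104$)
$j = -1488685$
$\frac{g{\left(-2036,470 \right)} + s}{3507491 + j} = \frac{104 - 3698505}{3507491 - 1488685} = - \frac{3698401}{2018806}$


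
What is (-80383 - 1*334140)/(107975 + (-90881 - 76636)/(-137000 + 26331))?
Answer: -45874845887/11949652792 ≈ -3.8390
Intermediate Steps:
(-80383 - 1*334140)/(107975 + (-90881 - 76636)/(-137000 + 26331)) = (-80383 - 334140)/(107975 - 167517/(-110669)) = -414523/(107975 - 167517*(-1/110669)) = -414523/(107975 + 167517/110669) = -414523/11949652792/110669 = -414523*110669/11949652792 = -45874845887/11949652792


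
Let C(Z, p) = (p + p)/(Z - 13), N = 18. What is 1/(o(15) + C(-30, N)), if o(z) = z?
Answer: 43/609 ≈ 0.070608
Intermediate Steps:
C(Z, p) = 2*p/(-13 + Z) (C(Z, p) = (2*p)/(-13 + Z) = 2*p/(-13 + Z))
1/(o(15) + C(-30, N)) = 1/(15 + 2*18/(-13 - 30)) = 1/(15 + 2*18/(-43)) = 1/(15 + 2*18*(-1/43)) = 1/(15 - 36/43) = 1/(609/43) = 43/609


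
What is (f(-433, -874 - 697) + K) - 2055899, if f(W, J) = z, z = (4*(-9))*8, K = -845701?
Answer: -2901888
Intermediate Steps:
z = -288 (z = -36*8 = -288)
f(W, J) = -288
(f(-433, -874 - 697) + K) - 2055899 = (-288 - 845701) - 2055899 = -845989 - 2055899 = -2901888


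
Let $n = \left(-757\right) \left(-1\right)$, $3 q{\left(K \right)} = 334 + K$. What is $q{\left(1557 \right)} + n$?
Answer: $\frac{4162}{3} \approx 1387.3$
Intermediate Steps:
$q{\left(K \right)} = \frac{334}{3} + \frac{K}{3}$ ($q{\left(K \right)} = \frac{334 + K}{3} = \frac{334}{3} + \frac{K}{3}$)
$n = 757$
$q{\left(1557 \right)} + n = \left(\frac{334}{3} + \frac{1}{3} \cdot 1557\right) + 757 = \left(\frac{334}{3} + 519\right) + 757 = \frac{1891}{3} + 757 = \frac{4162}{3}$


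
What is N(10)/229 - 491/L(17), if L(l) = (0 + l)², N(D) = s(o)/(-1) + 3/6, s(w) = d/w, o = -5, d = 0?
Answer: -224589/132362 ≈ -1.6968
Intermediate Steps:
s(w) = 0 (s(w) = 0/w = 0)
N(D) = ½ (N(D) = 0/(-1) + 3/6 = 0*(-1) + 3*(⅙) = 0 + ½ = ½)
L(l) = l²
N(10)/229 - 491/L(17) = (½)/229 - 491/(17²) = (½)*(1/229) - 491/289 = 1/458 - 491*1/289 = 1/458 - 491/289 = -224589/132362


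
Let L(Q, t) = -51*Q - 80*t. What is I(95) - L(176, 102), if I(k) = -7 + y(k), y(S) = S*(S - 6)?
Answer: 25584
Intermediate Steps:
y(S) = S*(-6 + S)
L(Q, t) = -80*t - 51*Q
I(k) = -7 + k*(-6 + k)
I(95) - L(176, 102) = (-7 + 95*(-6 + 95)) - (-80*102 - 51*176) = (-7 + 95*89) - (-8160 - 8976) = (-7 + 8455) - 1*(-17136) = 8448 + 17136 = 25584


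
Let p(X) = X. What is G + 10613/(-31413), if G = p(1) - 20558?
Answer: -645767654/31413 ≈ -20557.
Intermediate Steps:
G = -20557 (G = 1 - 20558 = -20557)
G + 10613/(-31413) = -20557 + 10613/(-31413) = -20557 + 10613*(-1/31413) = -20557 - 10613/31413 = -645767654/31413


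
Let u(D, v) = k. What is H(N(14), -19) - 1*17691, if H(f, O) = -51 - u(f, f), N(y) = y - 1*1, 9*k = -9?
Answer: -17741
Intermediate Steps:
k = -1 (k = (⅑)*(-9) = -1)
u(D, v) = -1
N(y) = -1 + y (N(y) = y - 1 = -1 + y)
H(f, O) = -50 (H(f, O) = -51 - 1*(-1) = -51 + 1 = -50)
H(N(14), -19) - 1*17691 = -50 - 1*17691 = -50 - 17691 = -17741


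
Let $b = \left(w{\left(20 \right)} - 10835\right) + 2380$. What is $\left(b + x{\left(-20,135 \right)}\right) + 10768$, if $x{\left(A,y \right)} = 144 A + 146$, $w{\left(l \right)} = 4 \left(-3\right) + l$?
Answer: $-413$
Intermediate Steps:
$w{\left(l \right)} = -12 + l$
$x{\left(A,y \right)} = 146 + 144 A$
$b = -8447$ ($b = \left(\left(-12 + 20\right) - 10835\right) + 2380 = \left(8 - 10835\right) + 2380 = -10827 + 2380 = -8447$)
$\left(b + x{\left(-20,135 \right)}\right) + 10768 = \left(-8447 + \left(146 + 144 \left(-20\right)\right)\right) + 10768 = \left(-8447 + \left(146 - 2880\right)\right) + 10768 = \left(-8447 - 2734\right) + 10768 = -11181 + 10768 = -413$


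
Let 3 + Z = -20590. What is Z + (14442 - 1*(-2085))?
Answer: -4066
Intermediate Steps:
Z = -20593 (Z = -3 - 20590 = -20593)
Z + (14442 - 1*(-2085)) = -20593 + (14442 - 1*(-2085)) = -20593 + (14442 + 2085) = -20593 + 16527 = -4066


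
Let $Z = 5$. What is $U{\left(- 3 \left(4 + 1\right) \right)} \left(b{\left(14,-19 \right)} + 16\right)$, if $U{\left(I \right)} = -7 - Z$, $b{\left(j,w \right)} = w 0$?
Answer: $-192$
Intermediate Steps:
$b{\left(j,w \right)} = 0$
$U{\left(I \right)} = -12$ ($U{\left(I \right)} = -7 - 5 = -12$)
$U{\left(- 3 \left(4 + 1\right) \right)} \left(b{\left(14,-19 \right)} + 16\right) = - 12 \left(0 + 16\right) = \left(-12\right) 16 = -192$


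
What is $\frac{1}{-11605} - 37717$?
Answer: $- \frac{437705786}{11605} \approx -37717.0$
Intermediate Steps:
$\frac{1}{-11605} - 37717 = - \frac{1}{11605} - 37717 = - \frac{437705786}{11605}$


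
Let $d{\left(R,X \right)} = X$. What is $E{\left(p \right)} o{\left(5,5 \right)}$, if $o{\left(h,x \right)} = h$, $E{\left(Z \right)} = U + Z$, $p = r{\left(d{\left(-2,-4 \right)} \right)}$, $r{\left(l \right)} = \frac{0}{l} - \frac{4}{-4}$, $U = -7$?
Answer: $-30$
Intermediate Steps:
$r{\left(l \right)} = 1$ ($r{\left(l \right)} = 0 - -1 = 0 + 1 = 1$)
$p = 1$
$E{\left(Z \right)} = -7 + Z$
$E{\left(p \right)} o{\left(5,5 \right)} = \left(-7 + 1\right) 5 = \left(-6\right) 5 = -30$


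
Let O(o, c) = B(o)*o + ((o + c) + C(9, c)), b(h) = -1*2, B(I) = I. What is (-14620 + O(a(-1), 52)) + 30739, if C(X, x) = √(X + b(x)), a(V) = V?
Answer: 16171 + √7 ≈ 16174.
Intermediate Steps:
b(h) = -2
C(X, x) = √(-2 + X) (C(X, x) = √(X - 2) = √(-2 + X))
O(o, c) = c + o + √7 + o² (O(o, c) = o*o + ((o + c) + √(-2 + 9)) = o² + ((c + o) + √7) = o² + (c + o + √7) = c + o + √7 + o²)
(-14620 + O(a(-1), 52)) + 30739 = (-14620 + (52 - 1 + √7 + (-1)²)) + 30739 = (-14620 + (52 - 1 + √7 + 1)) + 30739 = (-14620 + (52 + √7)) + 30739 = (-14568 + √7) + 30739 = 16171 + √7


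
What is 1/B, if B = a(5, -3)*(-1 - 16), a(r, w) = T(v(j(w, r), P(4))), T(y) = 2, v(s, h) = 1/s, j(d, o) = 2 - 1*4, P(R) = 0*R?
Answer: -1/34 ≈ -0.029412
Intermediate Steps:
P(R) = 0
j(d, o) = -2 (j(d, o) = 2 - 4 = -2)
a(r, w) = 2
B = -34 (B = 2*(-1 - 16) = 2*(-17) = -34)
1/B = 1/(-34) = -1/34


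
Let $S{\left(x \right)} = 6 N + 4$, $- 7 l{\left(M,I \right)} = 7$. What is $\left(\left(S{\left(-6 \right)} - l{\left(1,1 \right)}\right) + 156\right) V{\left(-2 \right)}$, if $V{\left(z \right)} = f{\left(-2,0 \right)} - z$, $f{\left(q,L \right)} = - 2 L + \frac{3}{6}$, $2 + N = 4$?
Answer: $\frac{865}{2} \approx 432.5$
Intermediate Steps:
$N = 2$ ($N = -2 + 4 = 2$)
$l{\left(M,I \right)} = -1$ ($l{\left(M,I \right)} = \left(- \frac{1}{7}\right) 7 = -1$)
$f{\left(q,L \right)} = \frac{1}{2} - 2 L$ ($f{\left(q,L \right)} = - 2 L + 3 \cdot \frac{1}{6} = - 2 L + \frac{1}{2} = \frac{1}{2} - 2 L$)
$V{\left(z \right)} = \frac{1}{2} - z$ ($V{\left(z \right)} = \left(\frac{1}{2} - 0\right) - z = \left(\frac{1}{2} + 0\right) - z = \frac{1}{2} - z$)
$S{\left(x \right)} = 16$ ($S{\left(x \right)} = 6 \cdot 2 + 4 = 12 + 4 = 16$)
$\left(\left(S{\left(-6 \right)} - l{\left(1,1 \right)}\right) + 156\right) V{\left(-2 \right)} = \left(\left(16 - -1\right) + 156\right) \left(\frac{1}{2} - -2\right) = \left(\left(16 + 1\right) + 156\right) \left(\frac{1}{2} + 2\right) = \left(17 + 156\right) \frac{5}{2} = 173 \cdot \frac{5}{2} = \frac{865}{2}$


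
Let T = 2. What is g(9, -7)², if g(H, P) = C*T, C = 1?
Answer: 4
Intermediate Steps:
g(H, P) = 2 (g(H, P) = 1*2 = 2)
g(9, -7)² = 2² = 4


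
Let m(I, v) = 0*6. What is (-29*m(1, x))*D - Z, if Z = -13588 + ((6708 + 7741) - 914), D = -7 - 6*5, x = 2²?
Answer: 53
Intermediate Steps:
x = 4
D = -37 (D = -7 - 30 = -37)
m(I, v) = 0
Z = -53 (Z = -13588 + (14449 - 914) = -13588 + 13535 = -53)
(-29*m(1, x))*D - Z = -29*0*(-37) - 1*(-53) = 0*(-37) + 53 = 0 + 53 = 53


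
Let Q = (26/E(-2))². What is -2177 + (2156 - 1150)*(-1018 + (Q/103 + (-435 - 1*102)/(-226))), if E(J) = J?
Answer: -11897898100/11639 ≈ -1.0222e+6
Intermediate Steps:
Q = 169 (Q = (26/(-2))² = (26*(-½))² = (-13)² = 169)
-2177 + (2156 - 1150)*(-1018 + (Q/103 + (-435 - 1*102)/(-226))) = -2177 + (2156 - 1150)*(-1018 + (169/103 + (-435 - 1*102)/(-226))) = -2177 + 1006*(-1018 + (169*(1/103) + (-435 - 102)*(-1/226))) = -2177 + 1006*(-1018 + (169/103 - 537*(-1/226))) = -2177 + 1006*(-1018 + (169/103 + 537/226)) = -2177 + 1006*(-1018 + 93505/23278) = -2177 + 1006*(-23603499/23278) = -2177 - 11872559997/11639 = -11897898100/11639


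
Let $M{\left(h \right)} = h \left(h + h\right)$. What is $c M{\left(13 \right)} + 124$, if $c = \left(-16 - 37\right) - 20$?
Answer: $-24550$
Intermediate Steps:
$M{\left(h \right)} = 2 h^{2}$ ($M{\left(h \right)} = h 2 h = 2 h^{2}$)
$c = -73$ ($c = \left(-16 - 37\right) - 20 = -53 - 20 = -73$)
$c M{\left(13 \right)} + 124 = - 73 \cdot 2 \cdot 13^{2} + 124 = - 73 \cdot 2 \cdot 169 + 124 = \left(-73\right) 338 + 124 = -24674 + 124 = -24550$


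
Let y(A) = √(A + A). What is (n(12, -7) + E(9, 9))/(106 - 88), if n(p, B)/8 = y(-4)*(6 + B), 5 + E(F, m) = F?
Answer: 2/9 - 8*I*√2/9 ≈ 0.22222 - 1.2571*I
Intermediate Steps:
y(A) = √2*√A (y(A) = √(2*A) = √2*√A)
E(F, m) = -5 + F
n(p, B) = 16*I*√2*(6 + B) (n(p, B) = 8*((√2*√(-4))*(6 + B)) = 8*((√2*(2*I))*(6 + B)) = 8*((2*I*√2)*(6 + B)) = 8*(2*I*√2*(6 + B)) = 16*I*√2*(6 + B))
(n(12, -7) + E(9, 9))/(106 - 88) = (16*I*√2*(6 - 7) + (-5 + 9))/(106 - 88) = (16*I*√2*(-1) + 4)/18 = (-16*I*√2 + 4)/18 = (4 - 16*I*√2)/18 = 2/9 - 8*I*√2/9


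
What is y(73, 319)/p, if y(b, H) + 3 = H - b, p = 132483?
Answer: 81/44161 ≈ 0.0018342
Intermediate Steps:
y(b, H) = -3 + H - b (y(b, H) = -3 + (H - b) = -3 + H - b)
y(73, 319)/p = (-3 + 319 - 1*73)/132483 = (-3 + 319 - 73)*(1/132483) = 243*(1/132483) = 81/44161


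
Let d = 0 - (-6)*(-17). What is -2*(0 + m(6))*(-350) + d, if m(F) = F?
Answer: 4098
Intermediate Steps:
d = -102 (d = 0 - 1*102 = 0 - 102 = -102)
-2*(0 + m(6))*(-350) + d = -2*(0 + 6)*(-350) - 102 = -2*6*(-350) - 102 = -12*(-350) - 102 = 4200 - 102 = 4098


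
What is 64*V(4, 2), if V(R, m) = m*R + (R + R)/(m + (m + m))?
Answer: 1792/3 ≈ 597.33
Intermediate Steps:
V(R, m) = R*m + 2*R/(3*m) (V(R, m) = R*m + (2*R)/(m + 2*m) = R*m + (2*R)/((3*m)) = R*m + (2*R)*(1/(3*m)) = R*m + 2*R/(3*m))
64*V(4, 2) = 64*(4*2 + (2/3)*4/2) = 64*(8 + (2/3)*4*(1/2)) = 64*(8 + 4/3) = 64*(28/3) = 1792/3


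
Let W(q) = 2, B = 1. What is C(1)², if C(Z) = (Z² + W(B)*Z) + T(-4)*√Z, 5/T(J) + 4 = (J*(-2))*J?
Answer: 10609/1296 ≈ 8.1860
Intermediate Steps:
T(J) = 5/(-4 - 2*J²) (T(J) = 5/(-4 + (J*(-2))*J) = 5/(-4 + (-2*J)*J) = 5/(-4 - 2*J²))
C(Z) = Z² + 2*Z - 5*√Z/36 (C(Z) = (Z² + 2*Z) + (-5/(4 + 2*(-4)²))*√Z = (Z² + 2*Z) + (-5/(4 + 2*16))*√Z = (Z² + 2*Z) + (-5/(4 + 32))*√Z = (Z² + 2*Z) + (-5/36)*√Z = (Z² + 2*Z) + (-5*1/36)*√Z = (Z² + 2*Z) - 5*√Z/36 = Z² + 2*Z - 5*√Z/36)
C(1)² = (1² + 2*1 - 5*√1/36)² = (1 + 2 - 5/36*1)² = (1 + 2 - 5/36)² = (103/36)² = 10609/1296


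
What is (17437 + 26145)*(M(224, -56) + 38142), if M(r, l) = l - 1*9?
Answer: 1659471814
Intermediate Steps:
M(r, l) = -9 + l (M(r, l) = l - 9 = -9 + l)
(17437 + 26145)*(M(224, -56) + 38142) = (17437 + 26145)*((-9 - 56) + 38142) = 43582*(-65 + 38142) = 43582*38077 = 1659471814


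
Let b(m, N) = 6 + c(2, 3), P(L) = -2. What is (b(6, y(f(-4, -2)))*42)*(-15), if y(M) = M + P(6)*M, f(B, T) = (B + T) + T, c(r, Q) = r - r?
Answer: -3780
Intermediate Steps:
c(r, Q) = 0
f(B, T) = B + 2*T
y(M) = -M (y(M) = M - 2*M = -M)
b(m, N) = 6 (b(m, N) = 6 + 0 = 6)
(b(6, y(f(-4, -2)))*42)*(-15) = (6*42)*(-15) = 252*(-15) = -3780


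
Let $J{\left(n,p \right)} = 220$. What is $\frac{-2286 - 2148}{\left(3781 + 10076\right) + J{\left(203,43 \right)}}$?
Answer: $- \frac{4434}{14077} \approx -0.31498$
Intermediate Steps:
$\frac{-2286 - 2148}{\left(3781 + 10076\right) + J{\left(203,43 \right)}} = \frac{-2286 - 2148}{\left(3781 + 10076\right) + 220} = - \frac{4434}{13857 + 220} = - \frac{4434}{14077}$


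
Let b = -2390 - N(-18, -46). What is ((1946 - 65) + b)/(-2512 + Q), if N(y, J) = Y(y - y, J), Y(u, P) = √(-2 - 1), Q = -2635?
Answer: 509/5147 + I*√3/5147 ≈ 0.098893 + 0.00033652*I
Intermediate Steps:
Y(u, P) = I*√3 (Y(u, P) = √(-3) = I*√3)
N(y, J) = I*√3
b = -2390 - I*√3 ≈ -2390.0 - 1.732*I
((1946 - 65) + b)/(-2512 + Q) = ((1946 - 65) + (-2390 - I*√3))/(-2512 - 2635) = (1881 + (-2390 - I*√3))/(-5147) = (-509 - I*√3)*(-1/5147) = 509/5147 + I*√3/5147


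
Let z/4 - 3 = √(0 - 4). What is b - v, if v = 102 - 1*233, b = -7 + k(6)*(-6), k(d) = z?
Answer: 52 - 48*I ≈ 52.0 - 48.0*I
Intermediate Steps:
z = 12 + 8*I (z = 12 + 4*√(0 - 4) = 12 + 4*√(-4) = 12 + 4*(2*I) = 12 + 8*I ≈ 12.0 + 8.0*I)
k(d) = 12 + 8*I
b = -79 - 48*I (b = -7 + (12 + 8*I)*(-6) = -7 + (-72 - 48*I) = -79 - 48*I ≈ -79.0 - 48.0*I)
v = -131 (v = 102 - 233 = -131)
b - v = (-79 - 48*I) - 1*(-131) = (-79 - 48*I) + 131 = 52 - 48*I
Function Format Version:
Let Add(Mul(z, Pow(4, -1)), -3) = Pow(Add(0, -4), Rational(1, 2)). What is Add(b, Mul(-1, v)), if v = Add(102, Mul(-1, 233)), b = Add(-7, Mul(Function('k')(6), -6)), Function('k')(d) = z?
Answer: Add(52, Mul(-48, I)) ≈ Add(52.000, Mul(-48.000, I))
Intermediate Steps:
z = Add(12, Mul(8, I)) (z = Add(12, Mul(4, Pow(Add(0, -4), Rational(1, 2)))) = Add(12, Mul(4, Pow(-4, Rational(1, 2)))) = Add(12, Mul(4, Mul(2, I))) = Add(12, Mul(8, I)) ≈ Add(12.000, Mul(8.0000, I)))
Function('k')(d) = Add(12, Mul(8, I))
b = Add(-79, Mul(-48, I)) (b = Add(-7, Mul(Add(12, Mul(8, I)), -6)) = Add(-7, Add(-72, Mul(-48, I))) = Add(-79, Mul(-48, I)) ≈ Add(-79.000, Mul(-48.000, I)))
v = -131 (v = Add(102, -233) = -131)
Add(b, Mul(-1, v)) = Add(Add(-79, Mul(-48, I)), Mul(-1, -131)) = Add(Add(-79, Mul(-48, I)), 131) = Add(52, Mul(-48, I))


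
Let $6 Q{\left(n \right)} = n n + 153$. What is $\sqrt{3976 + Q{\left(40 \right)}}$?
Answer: $\frac{\sqrt{153654}}{6} \approx 65.331$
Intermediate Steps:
$Q{\left(n \right)} = \frac{51}{2} + \frac{n^{2}}{6}$ ($Q{\left(n \right)} = \frac{n n + 153}{6} = \frac{n^{2} + 153}{6} = \frac{153 + n^{2}}{6} = \frac{51}{2} + \frac{n^{2}}{6}$)
$\sqrt{3976 + Q{\left(40 \right)}} = \sqrt{3976 + \left(\frac{51}{2} + \frac{40^{2}}{6}\right)} = \sqrt{3976 + \left(\frac{51}{2} + \frac{1}{6} \cdot 1600\right)} = \sqrt{3976 + \left(\frac{51}{2} + \frac{800}{3}\right)} = \sqrt{3976 + \frac{1753}{6}} = \sqrt{\frac{25609}{6}} = \frac{\sqrt{153654}}{6}$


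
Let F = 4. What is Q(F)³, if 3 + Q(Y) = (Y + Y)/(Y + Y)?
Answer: -8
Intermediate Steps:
Q(Y) = -2 (Q(Y) = -3 + (Y + Y)/(Y + Y) = -3 + (2*Y)/((2*Y)) = -3 + (2*Y)*(1/(2*Y)) = -3 + 1 = -2)
Q(F)³ = (-2)³ = -8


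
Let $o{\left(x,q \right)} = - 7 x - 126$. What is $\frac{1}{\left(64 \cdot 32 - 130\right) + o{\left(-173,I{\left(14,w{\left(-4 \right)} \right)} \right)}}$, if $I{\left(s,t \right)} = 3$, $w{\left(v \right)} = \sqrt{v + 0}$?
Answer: $\frac{1}{3003} \approx 0.000333$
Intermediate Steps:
$w{\left(v \right)} = \sqrt{v}$
$o{\left(x,q \right)} = -126 - 7 x$
$\frac{1}{\left(64 \cdot 32 - 130\right) + o{\left(-173,I{\left(14,w{\left(-4 \right)} \right)} \right)}} = \frac{1}{\left(64 \cdot 32 - 130\right) - -1085} = \frac{1}{\left(2048 - 130\right) + \left(-126 + 1211\right)} = \frac{1}{1918 + 1085} = \frac{1}{3003}$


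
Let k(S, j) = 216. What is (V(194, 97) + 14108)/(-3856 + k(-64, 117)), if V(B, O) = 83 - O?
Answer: -7047/1820 ≈ -3.8720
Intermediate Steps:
(V(194, 97) + 14108)/(-3856 + k(-64, 117)) = ((83 - 1*97) + 14108)/(-3856 + 216) = ((83 - 97) + 14108)/(-3640) = (-14 + 14108)*(-1/3640) = 14094*(-1/3640) = -7047/1820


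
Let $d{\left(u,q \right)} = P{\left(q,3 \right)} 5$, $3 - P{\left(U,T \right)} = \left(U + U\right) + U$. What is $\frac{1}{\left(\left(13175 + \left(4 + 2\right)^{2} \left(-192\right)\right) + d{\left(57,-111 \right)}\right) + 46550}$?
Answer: $\frac{1}{54493} \approx 1.8351 \cdot 10^{-5}$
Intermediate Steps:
$P{\left(U,T \right)} = 3 - 3 U$ ($P{\left(U,T \right)} = 3 - \left(\left(U + U\right) + U\right) = 3 - \left(2 U + U\right) = 3 - 3 U$)
$d{\left(u,q \right)} = 15 - 15 q$ ($d{\left(u,q \right)} = \left(3 - 3 q\right) 5 = 15 - 15 q$)
$\frac{1}{\left(\left(13175 + \left(4 + 2\right)^{2} \left(-192\right)\right) + d{\left(57,-111 \right)}\right) + 46550} = \frac{1}{\left(\left(13175 + \left(4 + 2\right)^{2} \left(-192\right)\right) + \left(15 - -1665\right)\right) + 46550} = \frac{1}{\left(\left(13175 + 6^{2} \left(-192\right)\right) + \left(15 + 1665\right)\right) + 46550} = \frac{1}{\left(\left(13175 + 36 \left(-192\right)\right) + 1680\right) + 46550} = \frac{1}{\left(\left(13175 - 6912\right) + 1680\right) + 46550} = \frac{1}{\left(6263 + 1680\right) + 46550} = \frac{1}{7943 + 46550} = \frac{1}{54493}$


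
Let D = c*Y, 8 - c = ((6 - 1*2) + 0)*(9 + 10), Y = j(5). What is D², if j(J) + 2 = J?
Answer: 41616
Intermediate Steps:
j(J) = -2 + J
Y = 3 (Y = -2 + 5 = 3)
c = -68 (c = 8 - ((6 - 1*2) + 0)*(9 + 10) = 8 - ((6 - 2) + 0)*19 = 8 - (4 + 0)*19 = 8 - 4*19 = 8 - 1*76 = 8 - 76 = -68)
D = -204 (D = -68*3 = -204)
D² = (-204)² = 41616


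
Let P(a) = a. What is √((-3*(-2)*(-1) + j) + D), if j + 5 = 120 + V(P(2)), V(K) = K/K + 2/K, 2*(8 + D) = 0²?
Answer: √103 ≈ 10.149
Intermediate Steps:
D = -8 (D = -8 + (½)*0² = -8 + (½)*0 = -8 + 0 = -8)
V(K) = 1 + 2/K
j = 117 (j = -5 + (120 + (2 + 2)/2) = -5 + (120 + (½)*4) = -5 + (120 + 2) = -5 + 122 = 117)
√((-3*(-2)*(-1) + j) + D) = √((-3*(-2)*(-1) + 117) - 8) = √((6*(-1) + 117) - 8) = √((-6 + 117) - 8) = √(111 - 8) = √103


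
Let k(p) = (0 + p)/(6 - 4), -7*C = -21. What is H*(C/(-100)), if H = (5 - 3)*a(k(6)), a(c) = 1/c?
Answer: -1/50 ≈ -0.020000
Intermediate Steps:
C = 3 (C = -⅐*(-21) = 3)
k(p) = p/2
H = ⅔ (H = (5 - 3)/(((½)*6)) = 2/3 = 2*(⅓) = ⅔ ≈ 0.66667)
H*(C/(-100)) = 2*(3/(-100))/3 = 2*(3*(-1/100))/3 = (⅔)*(-3/100) = -1/50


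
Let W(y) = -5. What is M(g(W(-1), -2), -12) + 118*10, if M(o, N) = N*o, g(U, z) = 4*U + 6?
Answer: 1348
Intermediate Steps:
g(U, z) = 6 + 4*U
M(g(W(-1), -2), -12) + 118*10 = -12*(6 + 4*(-5)) + 118*10 = -12*(6 - 20) + 1180 = -12*(-14) + 1180 = 168 + 1180 = 1348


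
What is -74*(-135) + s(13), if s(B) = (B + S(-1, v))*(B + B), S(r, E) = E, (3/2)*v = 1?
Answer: 31036/3 ≈ 10345.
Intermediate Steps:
v = 2/3 (v = (2/3)*1 = 2/3 ≈ 0.66667)
s(B) = 2*B*(2/3 + B) (s(B) = (B + 2/3)*(B + B) = (2/3 + B)*(2*B) = 2*B*(2/3 + B))
-74*(-135) + s(13) = -74*(-135) + (2/3)*13*(2 + 3*13) = 9990 + (2/3)*13*(2 + 39) = 9990 + (2/3)*13*41 = 9990 + 1066/3 = 31036/3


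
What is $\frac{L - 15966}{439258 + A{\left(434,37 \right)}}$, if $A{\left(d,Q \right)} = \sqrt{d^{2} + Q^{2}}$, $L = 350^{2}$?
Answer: $\frac{46795911772}{192947400839} - \frac{532670 \sqrt{7589}}{192947400839} \approx 0.24229$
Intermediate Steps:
$L = 122500$
$A{\left(d,Q \right)} = \sqrt{Q^{2} + d^{2}}$
$\frac{L - 15966}{439258 + A{\left(434,37 \right)}} = \frac{122500 - 15966}{439258 + \sqrt{37^{2} + 434^{2}}} = \frac{106534}{439258 + \sqrt{1369 + 188356}} = \frac{106534}{439258 + \sqrt{189725}} = \frac{106534}{439258 + 5 \sqrt{7589}}$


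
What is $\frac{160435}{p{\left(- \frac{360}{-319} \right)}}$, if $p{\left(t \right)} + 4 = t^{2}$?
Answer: $- \frac{16326026035}{277444} \approx -58844.0$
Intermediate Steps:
$p{\left(t \right)} = -4 + t^{2}$
$\frac{160435}{p{\left(- \frac{360}{-319} \right)}} = \frac{160435}{-4 + \left(- \frac{360}{-319}\right)^{2}} = \frac{160435}{-4 + \left(\left(-360\right) \left(- \frac{1}{319}\right)\right)^{2}} = \frac{160435}{-4 + \left(\frac{360}{319}\right)^{2}} = \frac{160435}{-4 + \frac{129600}{101761}} = \frac{160435}{- \frac{277444}{101761}} = 160435 \left(- \frac{101761}{277444}\right) = - \frac{16326026035}{277444}$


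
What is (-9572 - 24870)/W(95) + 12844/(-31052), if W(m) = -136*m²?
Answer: -108053181/280244300 ≈ -0.38557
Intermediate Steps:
(-9572 - 24870)/W(95) + 12844/(-31052) = (-9572 - 24870)/((-136*95²)) + 12844/(-31052) = -34442/((-136*9025)) + 12844*(-1/31052) = -34442/(-1227400) - 3211/7763 = -34442*(-1/1227400) - 3211/7763 = 1013/36100 - 3211/7763 = -108053181/280244300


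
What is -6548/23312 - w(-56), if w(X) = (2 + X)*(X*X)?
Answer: 986935195/5828 ≈ 1.6934e+5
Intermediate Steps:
w(X) = X²*(2 + X) (w(X) = (2 + X)*X² = X²*(2 + X))
-6548/23312 - w(-56) = -6548/23312 - (-56)²*(2 - 56) = -6548*1/23312 - 3136*(-54) = -1637/5828 - 1*(-169344) = -1637/5828 + 169344 = 986935195/5828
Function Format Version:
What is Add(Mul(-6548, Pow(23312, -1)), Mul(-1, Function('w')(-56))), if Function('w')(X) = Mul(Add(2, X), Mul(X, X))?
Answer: Rational(986935195, 5828) ≈ 1.6934e+5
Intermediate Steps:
Function('w')(X) = Mul(Pow(X, 2), Add(2, X)) (Function('w')(X) = Mul(Add(2, X), Pow(X, 2)) = Mul(Pow(X, 2), Add(2, X)))
Add(Mul(-6548, Pow(23312, -1)), Mul(-1, Function('w')(-56))) = Add(Mul(-6548, Pow(23312, -1)), Mul(-1, Mul(Pow(-56, 2), Add(2, -56)))) = Add(Mul(-6548, Rational(1, 23312)), Mul(-1, Mul(3136, -54))) = Add(Rational(-1637, 5828), Mul(-1, -169344)) = Add(Rational(-1637, 5828), 169344) = Rational(986935195, 5828)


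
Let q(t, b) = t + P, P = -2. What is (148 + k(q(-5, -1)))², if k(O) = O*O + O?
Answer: 36100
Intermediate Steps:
q(t, b) = -2 + t (q(t, b) = t - 2 = -2 + t)
k(O) = O + O² (k(O) = O² + O = O + O²)
(148 + k(q(-5, -1)))² = (148 + (-2 - 5)*(1 + (-2 - 5)))² = (148 - 7*(1 - 7))² = (148 - 7*(-6))² = (148 + 42)² = 190² = 36100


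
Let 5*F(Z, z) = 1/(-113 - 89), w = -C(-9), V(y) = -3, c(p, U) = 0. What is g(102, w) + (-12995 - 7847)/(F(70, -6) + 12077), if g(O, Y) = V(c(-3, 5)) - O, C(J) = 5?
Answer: -1301816165/12197769 ≈ -106.73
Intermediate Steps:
w = -5 (w = -1*5 = -5)
F(Z, z) = -1/1010 (F(Z, z) = 1/(5*(-113 - 89)) = (1/5)/(-202) = (1/5)*(-1/202) = -1/1010)
g(O, Y) = -3 - O
g(102, w) + (-12995 - 7847)/(F(70, -6) + 12077) = (-3 - 1*102) + (-12995 - 7847)/(-1/1010 + 12077) = (-3 - 102) - 20842/12197769/1010 = -105 - 20842*1010/12197769 = -105 - 21050420/12197769 = -1301816165/12197769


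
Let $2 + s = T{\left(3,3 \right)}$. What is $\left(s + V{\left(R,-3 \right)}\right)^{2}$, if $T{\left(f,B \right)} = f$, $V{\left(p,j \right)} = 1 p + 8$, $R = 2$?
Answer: $121$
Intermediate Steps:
$V{\left(p,j \right)} = 8 + p$ ($V{\left(p,j \right)} = p + 8 = 8 + p$)
$s = 1$ ($s = -2 + 3 = 1$)
$\left(s + V{\left(R,-3 \right)}\right)^{2} = \left(1 + \left(8 + 2\right)\right)^{2} = \left(1 + 10\right)^{2} = 11^{2} = 121$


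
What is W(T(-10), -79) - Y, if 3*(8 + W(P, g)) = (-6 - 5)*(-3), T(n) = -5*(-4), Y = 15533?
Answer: -15530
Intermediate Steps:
T(n) = 20
W(P, g) = 3 (W(P, g) = -8 + ((-6 - 5)*(-3))/3 = -8 + (-11*(-3))/3 = -8 + (⅓)*33 = -8 + 11 = 3)
W(T(-10), -79) - Y = 3 - 1*15533 = 3 - 15533 = -15530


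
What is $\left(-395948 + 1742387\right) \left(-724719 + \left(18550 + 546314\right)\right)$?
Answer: $-215235006345$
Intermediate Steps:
$\left(-395948 + 1742387\right) \left(-724719 + \left(18550 + 546314\right)\right) = 1346439 \left(-724719 + 564864\right) = 1346439 \left(-159855\right) = -215235006345$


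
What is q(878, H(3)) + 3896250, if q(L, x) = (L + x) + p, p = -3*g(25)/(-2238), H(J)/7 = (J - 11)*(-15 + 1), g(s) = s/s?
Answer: 2907842353/746 ≈ 3.8979e+6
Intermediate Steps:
g(s) = 1
H(J) = 1078 - 98*J (H(J) = 7*((J - 11)*(-15 + 1)) = 7*((-11 + J)*(-14)) = 7*(154 - 14*J) = 1078 - 98*J)
p = 1/746 (p = -3*1/(-2238) = -3*(-1/2238) = 1/746 ≈ 0.0013405)
q(L, x) = 1/746 + L + x (q(L, x) = (L + x) + 1/746 = 1/746 + L + x)
q(878, H(3)) + 3896250 = (1/746 + 878 + (1078 - 98*3)) + 3896250 = (1/746 + 878 + (1078 - 294)) + 3896250 = (1/746 + 878 + 784) + 3896250 = 1239853/746 + 3896250 = 2907842353/746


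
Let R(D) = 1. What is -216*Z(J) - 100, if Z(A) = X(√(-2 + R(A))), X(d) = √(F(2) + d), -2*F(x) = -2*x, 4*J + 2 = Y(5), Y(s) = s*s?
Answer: -100 - 216*√(2 + I) ≈ -414.35 - 74.209*I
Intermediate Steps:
Y(s) = s²
J = 23/4 (J = -½ + (¼)*5² = -½ + (¼)*25 = -½ + 25/4 = 23/4 ≈ 5.7500)
F(x) = x (F(x) = -(-1)*x = x)
X(d) = √(2 + d)
Z(A) = √(2 + I) (Z(A) = √(2 + √(-2 + 1)) = √(2 + √(-1)) = √(2 + I))
-216*Z(J) - 100 = -216*√(2 + I) - 100 = -100 - 216*√(2 + I)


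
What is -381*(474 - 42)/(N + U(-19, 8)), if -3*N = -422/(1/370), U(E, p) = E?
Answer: -3888/1229 ≈ -3.1635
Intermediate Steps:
N = 156140/3 (N = -(-422)/(3*(1/370)) = -(-422)/(3*1/370) = -(-422)*370/3 = -⅓*(-156140) = 156140/3 ≈ 52047.)
-381*(474 - 42)/(N + U(-19, 8)) = -381*(474 - 42)/(156140/3 - 19) = -381/((156083/3)/432) = -381/((156083/3)*(1/432)) = -381/156083/1296 = -381*1296/156083 = -3888/1229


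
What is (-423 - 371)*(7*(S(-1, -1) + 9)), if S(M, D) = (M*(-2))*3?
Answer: -83370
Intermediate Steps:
S(M, D) = -6*M (S(M, D) = -2*M*3 = -6*M)
(-423 - 371)*(7*(S(-1, -1) + 9)) = (-423 - 371)*(7*(-6*(-1) + 9)) = -5558*(6 + 9) = -5558*15 = -794*105 = -83370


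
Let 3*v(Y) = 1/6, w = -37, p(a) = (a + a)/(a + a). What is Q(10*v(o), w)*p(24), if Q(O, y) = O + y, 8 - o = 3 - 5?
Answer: -328/9 ≈ -36.444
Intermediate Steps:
p(a) = 1 (p(a) = (2*a)/((2*a)) = (2*a)*(1/(2*a)) = 1)
o = 10 (o = 8 - (3 - 5) = 8 - 1*(-2) = 8 + 2 = 10)
v(Y) = 1/18 (v(Y) = (1/3)/6 = (1/3)*(1/6) = 1/18)
Q(10*v(o), w)*p(24) = (10*(1/18) - 37)*1 = (5/9 - 37)*1 = -328/9*1 = -328/9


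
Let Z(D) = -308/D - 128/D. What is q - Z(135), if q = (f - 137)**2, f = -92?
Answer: 7079971/135 ≈ 52444.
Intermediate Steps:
Z(D) = -436/D
q = 52441 (q = (-92 - 137)**2 = (-229)**2 = 52441)
q - Z(135) = 52441 - (-436)/135 = 52441 - 1*(-436/135) = 52441 + 436/135 = 7079971/135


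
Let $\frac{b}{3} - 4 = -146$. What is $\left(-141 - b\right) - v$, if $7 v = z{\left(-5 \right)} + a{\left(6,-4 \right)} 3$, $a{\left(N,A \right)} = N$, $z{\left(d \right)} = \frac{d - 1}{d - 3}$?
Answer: $\frac{7905}{28} \approx 282.32$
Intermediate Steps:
$b = -426$ ($b = 12 + 3 \left(-146\right) = 12 - 438 = -426$)
$z{\left(d \right)} = \frac{-1 + d}{-3 + d}$
$v = \frac{75}{28}$ ($v = \frac{\frac{-1 - 5}{-3 - 5} + 6 \cdot 3}{7} = \frac{\frac{1}{-8} \left(-6\right) + 18}{7} = \frac{\left(- \frac{1}{8}\right) \left(-6\right) + 18}{7} = \frac{\frac{3}{4} + 18}{7} = \frac{1}{7} \cdot \frac{75}{4} = \frac{75}{28} \approx 2.6786$)
$\left(-141 - b\right) - v = \left(-141 - -426\right) - \frac{75}{28} = \left(-141 + 426\right) - \frac{75}{28} = 285 - \frac{75}{28} = \frac{7905}{28}$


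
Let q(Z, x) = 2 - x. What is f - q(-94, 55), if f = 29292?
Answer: 29345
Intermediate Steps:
f - q(-94, 55) = 29292 - (2 - 1*55) = 29292 - (2 - 55) = 29292 - 1*(-53) = 29292 + 53 = 29345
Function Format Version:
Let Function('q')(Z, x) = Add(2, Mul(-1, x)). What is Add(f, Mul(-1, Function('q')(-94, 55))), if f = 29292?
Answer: 29345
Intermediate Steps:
Add(f, Mul(-1, Function('q')(-94, 55))) = Add(29292, Mul(-1, Add(2, Mul(-1, 55)))) = Add(29292, Mul(-1, Add(2, -55))) = Add(29292, Mul(-1, -53)) = Add(29292, 53) = 29345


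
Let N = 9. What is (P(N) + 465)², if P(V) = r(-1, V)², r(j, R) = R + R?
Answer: 622521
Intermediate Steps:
r(j, R) = 2*R
P(V) = 4*V² (P(V) = (2*V)² = 4*V²)
(P(N) + 465)² = (4*9² + 465)² = (4*81 + 465)² = (324 + 465)² = 789² = 622521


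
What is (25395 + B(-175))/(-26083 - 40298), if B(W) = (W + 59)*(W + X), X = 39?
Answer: -41171/66381 ≈ -0.62022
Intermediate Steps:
B(W) = (39 + W)*(59 + W) (B(W) = (W + 59)*(W + 39) = (59 + W)*(39 + W) = (39 + W)*(59 + W))
(25395 + B(-175))/(-26083 - 40298) = (25395 + (2301 + (-175)² + 98*(-175)))/(-26083 - 40298) = (25395 + (2301 + 30625 - 17150))/(-66381) = (25395 + 15776)*(-1/66381) = 41171*(-1/66381) = -41171/66381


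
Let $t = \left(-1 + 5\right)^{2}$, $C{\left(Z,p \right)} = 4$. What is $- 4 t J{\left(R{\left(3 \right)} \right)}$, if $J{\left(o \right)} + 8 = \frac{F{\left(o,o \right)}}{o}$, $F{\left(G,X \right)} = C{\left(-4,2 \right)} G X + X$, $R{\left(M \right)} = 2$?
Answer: $-64$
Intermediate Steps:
$t = 16$ ($t = 4^{2} = 16$)
$F{\left(G,X \right)} = X + 4 G X$ ($F{\left(G,X \right)} = 4 G X + X = X + 4 G X$)
$J{\left(o \right)} = -7 + 4 o$ ($J{\left(o \right)} = -8 + \frac{o \left(1 + 4 o\right)}{o} = -8 + \left(1 + 4 o\right) = -7 + 4 o$)
$- 4 t J{\left(R{\left(3 \right)} \right)} = \left(-4\right) 16 \left(-7 + 4 \cdot 2\right) = - 64 \left(-7 + 8\right) = \left(-64\right) 1 = -64$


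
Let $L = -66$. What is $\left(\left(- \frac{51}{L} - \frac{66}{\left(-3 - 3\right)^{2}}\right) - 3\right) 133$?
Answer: $- \frac{17822}{33} \approx -540.06$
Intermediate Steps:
$\left(\left(- \frac{51}{L} - \frac{66}{\left(-3 - 3\right)^{2}}\right) - 3\right) 133 = \left(\left(- \frac{51}{-66} - \frac{66}{\left(-3 - 3\right)^{2}}\right) - 3\right) 133 = \left(\left(\left(-51\right) \left(- \frac{1}{66}\right) - \frac{66}{\left(-6\right)^{2}}\right) - 3\right) 133 = \left(\left(\frac{17}{22} - \frac{66}{36}\right) - 3\right) 133 = \left(\left(\frac{17}{22} - \frac{11}{6}\right) - 3\right) 133 = \left(- \frac{35}{33} - 3\right) 133 = \left(- \frac{134}{33}\right) 133 = - \frac{17822}{33}$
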